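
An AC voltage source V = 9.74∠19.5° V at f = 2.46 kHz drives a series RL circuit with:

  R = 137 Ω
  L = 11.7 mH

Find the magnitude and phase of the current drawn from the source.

Step 1 — Angular frequency: ω = 2π·f = 2π·2460 = 1.546e+04 rad/s.
Step 2 — Component impedances:
  R: Z = R = 137 Ω
  L: Z = jωL = j·1.546e+04·0.0117 = 0 + j180.8 Ω
Step 3 — Series combination: Z_total = R + L = 137 + j180.8 Ω = 226.9∠52.9° Ω.
Step 4 — Source phasor: V = 9.74∠19.5° V = 9.181 + j3.251 V.
Step 5 — Ohm's law: I = V / Z_total = (9.181 + j3.251) / (137 + j180.8) = 0.03586 - j0.0236 A.
Step 6 — Convert to polar: |I| = 0.04293 A, ∠I = -33.4°.

I = 0.04293∠-33.4° A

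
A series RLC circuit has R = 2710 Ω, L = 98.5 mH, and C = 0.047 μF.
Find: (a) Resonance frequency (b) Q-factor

Step 1 — Resonance condition Im(Z)=0 gives ω₀ = 1/√(LC).
Step 2 — ω₀ = 1/√(0.0985·4.7e-08) = 1.47e+04 rad/s.
Step 3 — f₀ = ω₀/(2π) = 2339 Hz.
Step 4 — Series Q: Q = ω₀L/R = 1.47e+04·0.0985/2710 = 0.5342.

(a) f₀ = 2339 Hz  (b) Q = 0.5342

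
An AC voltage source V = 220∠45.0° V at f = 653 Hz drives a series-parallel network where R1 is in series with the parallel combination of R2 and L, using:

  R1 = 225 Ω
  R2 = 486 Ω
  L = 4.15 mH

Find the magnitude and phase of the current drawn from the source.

Step 1 — Angular frequency: ω = 2π·f = 2π·653 = 4103 rad/s.
Step 2 — Component impedances:
  R1: Z = R = 225 Ω
  R2: Z = R = 486 Ω
  L: Z = jωL = j·4103·0.00415 = 0 + j17.03 Ω
Step 3 — Parallel branch: R2 || L = 1/(1/R2 + 1/L) = 0.5958 + j17.01 Ω.
Step 4 — Series with R1: Z_total = R1 + (R2 || L) = 225.6 + j17.01 Ω = 226.2∠4.3° Ω.
Step 5 — Source phasor: V = 220∠45.0° V = 155.6 + j155.6 V.
Step 6 — Ohm's law: I = V / Z_total = (155.6 + j155.6) / (225.6 + j17.01) = 0.7374 + j0.634 A.
Step 7 — Convert to polar: |I| = 0.9724 A, ∠I = 40.7°.

I = 0.9724∠40.7° A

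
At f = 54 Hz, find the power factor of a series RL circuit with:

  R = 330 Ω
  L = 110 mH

Step 1 — Angular frequency: ω = 2π·f = 2π·54 = 339.3 rad/s.
Step 2 — Component impedances:
  R: Z = R = 330 Ω
  L: Z = jωL = j·339.3·0.11 = 0 + j37.32 Ω
Step 3 — Series combination: Z_total = R + L = 330 + j37.32 Ω = 332.1∠6.5° Ω.
Step 4 — Power factor: PF = cos(φ) = Re(Z)/|Z| = 330/332.1 = 0.9937.
Step 5 — Type: Im(Z) = 37.32 ⇒ lagging (phase φ = 6.5°).

PF = 0.9937 (lagging, φ = 6.5°)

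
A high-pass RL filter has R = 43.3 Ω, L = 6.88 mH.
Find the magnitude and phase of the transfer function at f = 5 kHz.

Step 1 — Angular frequency: ω = 2π·5000 = 3.142e+04 rad/s.
Step 2 — Transfer function: H(jω) = jωL/(R + jωL).
Step 3 — Numerator jωL = j·216.1; denominator R + jωL = 43.3 + j216.1.
Step 4 — H = 0.9614 + j0.1926.
Step 5 — Magnitude: |H| = 0.9805 (-0.2 dB); phase: φ = 11.3°.

|H| = 0.9805 (-0.2 dB), φ = 11.3°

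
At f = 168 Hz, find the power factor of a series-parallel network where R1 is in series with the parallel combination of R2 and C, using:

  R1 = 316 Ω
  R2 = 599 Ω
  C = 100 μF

Step 1 — Angular frequency: ω = 2π·f = 2π·168 = 1056 rad/s.
Step 2 — Component impedances:
  R1: Z = R = 316 Ω
  R2: Z = R = 599 Ω
  C: Z = 1/(jωC) = -j/(ω·C) = 0 - j9.474 Ω
Step 3 — Parallel branch: R2 || C = 1/(1/R2 + 1/C) = 0.1498 - j9.471 Ω.
Step 4 — Series with R1: Z_total = R1 + (R2 || C) = 316.1 - j9.471 Ω = 316.3∠-1.7° Ω.
Step 5 — Power factor: PF = cos(φ) = Re(Z)/|Z| = 316.15/316.29 = 0.9996.
Step 6 — Type: Im(Z) = -9.471 ⇒ leading (phase φ = -1.7°).

PF = 0.9996 (leading, φ = -1.7°)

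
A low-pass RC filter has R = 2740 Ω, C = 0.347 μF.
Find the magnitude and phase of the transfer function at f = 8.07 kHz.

Step 1 — Angular frequency: ω = 2π·8070 = 5.071e+04 rad/s.
Step 2 — Transfer function: H(jω) = 1/(1 + jωRC).
Step 3 — Denominator: 1 + jωRC = 1 + j·5.071e+04·2740·3.47e-07 = 1 + j48.21.
Step 4 — H = 0.0004301 - j0.02073.
Step 5 — Magnitude: |H| = 0.02074 (-33.7 dB); phase: φ = -88.8°.

|H| = 0.02074 (-33.7 dB), φ = -88.8°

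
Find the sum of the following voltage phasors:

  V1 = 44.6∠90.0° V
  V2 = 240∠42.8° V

Step 1 — Convert each phasor to rectangular form:
  V1 = 44.6·(cos(90.0°) + j·sin(90.0°)) = 0 + j44.6 V
  V2 = 240·(cos(42.8°) + j·sin(42.8°)) = 176.1 + j163.1 V
Step 2 — Sum components: V_total = 176.1 + j207.7 V.
Step 3 — Convert to polar: |V_total| = 272.3 V, ∠V_total = 49.7°.

V_total = 272.3∠49.7° V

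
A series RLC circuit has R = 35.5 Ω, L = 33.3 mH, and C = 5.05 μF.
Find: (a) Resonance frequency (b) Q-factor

Step 1 — Resonance condition Im(Z)=0 gives ω₀ = 1/√(LC).
Step 2 — ω₀ = 1/√(0.0333·5.05e-06) = 2439 rad/s.
Step 3 — f₀ = ω₀/(2π) = 388.1 Hz.
Step 4 — Series Q: Q = ω₀L/R = 2439·0.0333/35.5 = 2.287.

(a) f₀ = 388.1 Hz  (b) Q = 2.287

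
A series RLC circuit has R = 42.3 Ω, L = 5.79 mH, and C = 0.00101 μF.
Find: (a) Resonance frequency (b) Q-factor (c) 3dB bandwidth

Step 1 — Resonance: ω₀ = 1/√(LC) = 1/√(0.00579·1.01e-09) = 4.135e+05 rad/s.
Step 2 — f₀ = ω₀/(2π) = 6.581e+04 Hz.
Step 3 — Series Q: Q = ω₀L/R = 4.135e+05·0.00579/42.3 = 56.6.
Step 4 — Bandwidth: Δω = ω₀/Q = 7306 rad/s; BW = Δω/(2π) = 1163 Hz.

(a) f₀ = 6.581e+04 Hz  (b) Q = 56.6  (c) BW = 1163 Hz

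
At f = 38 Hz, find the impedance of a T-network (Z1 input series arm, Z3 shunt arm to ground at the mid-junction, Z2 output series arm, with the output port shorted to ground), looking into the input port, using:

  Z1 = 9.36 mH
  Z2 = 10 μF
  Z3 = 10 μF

Step 1 — Angular frequency: ω = 2π·f = 2π·38 = 238.8 rad/s.
Step 2 — Component impedances:
  Z1: Z = jωL = j·238.8·0.00936 = 0 + j2.235 Ω
  Z2: Z = 1/(jωC) = -j/(ω·C) = 0 - j418.8 Ω
  Z3: Z = 1/(jωC) = -j/(ω·C) = 0 - j418.8 Ω
Step 3 — With the output port shorted to ground, the output series arm Z2 runs from the junction to ground; the shunt arm Z3 also runs from the junction to ground. They appear in parallel: Z3 || Z2 = 0 - j209.4 Ω.
Step 4 — Series with input arm Z1: Z_in = Z1 + (Z3 || Z2) = 0 - j207.2 Ω = 207.2∠-90.0° Ω.

Z = 0 - j207.2 Ω = 207.2∠-90.0° Ω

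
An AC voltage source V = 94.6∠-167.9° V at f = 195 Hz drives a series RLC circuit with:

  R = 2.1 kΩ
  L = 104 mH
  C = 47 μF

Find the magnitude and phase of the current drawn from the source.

Step 1 — Angular frequency: ω = 2π·f = 2π·195 = 1225 rad/s.
Step 2 — Component impedances:
  R: Z = R = 2100 Ω
  L: Z = jωL = j·1225·0.104 = 0 + j127.4 Ω
  C: Z = 1/(jωC) = -j/(ω·C) = 0 - j17.37 Ω
Step 3 — Series combination: Z_total = R + L + C = 2100 + j110.1 Ω = 2103∠3.0° Ω.
Step 4 — Source phasor: V = 94.6∠-167.9° V = -92.5 - j19.83 V.
Step 5 — Ohm's law: I = V / Z_total = (-92.5 - j19.83) / (2100 + j110.1) = -0.04442 - j0.007115 A.
Step 6 — Convert to polar: |I| = 0.04499 A, ∠I = -170.9°.

I = 0.04499∠-170.9° A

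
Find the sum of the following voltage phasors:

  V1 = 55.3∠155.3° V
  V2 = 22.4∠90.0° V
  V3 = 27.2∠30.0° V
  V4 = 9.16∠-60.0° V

Step 1 — Convert each phasor to rectangular form:
  V1 = 55.3·(cos(155.3°) + j·sin(155.3°)) = -50.24 + j23.11 V
  V2 = 22.4·(cos(90.0°) + j·sin(90.0°)) = 0 + j22.4 V
  V3 = 27.2·(cos(30.0°) + j·sin(30.0°)) = 23.56 + j13.6 V
  V4 = 9.16·(cos(-60.0°) + j·sin(-60.0°)) = 4.58 - j7.933 V
Step 2 — Sum components: V_total = -22.1 + j51.18 V.
Step 3 — Convert to polar: |V_total| = 55.75 V, ∠V_total = 113.4°.

V_total = 55.75∠113.4° V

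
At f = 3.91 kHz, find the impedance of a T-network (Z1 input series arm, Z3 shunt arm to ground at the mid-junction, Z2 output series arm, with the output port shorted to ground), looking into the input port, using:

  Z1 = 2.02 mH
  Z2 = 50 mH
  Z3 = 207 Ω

Step 1 — Angular frequency: ω = 2π·f = 2π·3910 = 2.457e+04 rad/s.
Step 2 — Component impedances:
  Z1: Z = jωL = j·2.457e+04·0.00202 = 0 + j49.63 Ω
  Z2: Z = jωL = j·2.457e+04·0.05 = 0 + j1228 Ω
  Z3: Z = R = 207 Ω
Step 3 — With the output port shorted to ground, the output series arm Z2 runs from the junction to ground; the shunt arm Z3 also runs from the junction to ground. They appear in parallel: Z3 || Z2 = 201.3 + j33.92 Ω.
Step 4 — Series with input arm Z1: Z_in = Z1 + (Z3 || Z2) = 201.3 + j83.55 Ω = 217.9∠22.5° Ω.

Z = 201.3 + j83.55 Ω = 217.9∠22.5° Ω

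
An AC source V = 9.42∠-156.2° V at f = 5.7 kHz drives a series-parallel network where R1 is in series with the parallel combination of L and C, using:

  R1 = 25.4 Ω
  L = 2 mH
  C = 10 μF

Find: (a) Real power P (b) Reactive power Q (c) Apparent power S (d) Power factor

Step 1 — Angular frequency: ω = 2π·f = 2π·5700 = 3.581e+04 rad/s.
Step 2 — Component impedances:
  R1: Z = R = 25.4 Ω
  L: Z = jωL = j·3.581e+04·0.002 = 0 + j71.63 Ω
  C: Z = 1/(jωC) = -j/(ω·C) = 0 - j2.792 Ω
Step 3 — Parallel branch: L || C = 1/(1/L + 1/C) = 0 - j2.905 Ω.
Step 4 — Series with R1: Z_total = R1 + (L || C) = 25.4 - j2.905 Ω = 25.57∠-6.5° Ω.
Step 5 — Source phasor: V = 9.42∠-156.2° V = -8.619 - j3.801 V.
Step 6 — Current: I = V / Z = -0.318 - j0.186 A = 0.3685∠-149.7° A.
Step 7 — Complex power: S = V·I* = 3.448 - j0.3945 VA.
Step 8 — Real power: P = Re(S) = 3.448 W.
Step 9 — Reactive power: Q = Im(S) = -0.3945 VAR.
Step 10 — Apparent power: |S| = 3.471 VA.
Step 11 — Power factor: PF = P/|S| = 0.9935 (leading).

(a) P = 3.448 W  (b) Q = -0.3945 VAR  (c) S = 3.471 VA  (d) PF = 0.9935 (leading)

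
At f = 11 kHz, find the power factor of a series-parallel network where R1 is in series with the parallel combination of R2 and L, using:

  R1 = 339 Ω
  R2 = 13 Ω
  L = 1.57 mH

Step 1 — Angular frequency: ω = 2π·f = 2π·1.1e+04 = 6.912e+04 rad/s.
Step 2 — Component impedances:
  R1: Z = R = 339 Ω
  R2: Z = R = 13 Ω
  L: Z = jωL = j·6.912e+04·0.00157 = 0 + j108.5 Ω
Step 3 — Parallel branch: R2 || L = 1/(1/R2 + 1/L) = 12.82 + j1.535 Ω.
Step 4 — Series with R1: Z_total = R1 + (R2 || L) = 351.8 + j1.535 Ω = 351.8∠0.3° Ω.
Step 5 — Power factor: PF = cos(φ) = Re(Z)/|Z| = 351.8/351.8 = 1.
Step 6 — Type: Im(Z) = 1.535 ⇒ lagging (phase φ = 0.3°).

PF = 1 (lagging, φ = 0.3°)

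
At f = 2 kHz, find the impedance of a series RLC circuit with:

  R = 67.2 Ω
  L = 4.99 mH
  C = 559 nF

Step 1 — Angular frequency: ω = 2π·f = 2π·2000 = 1.257e+04 rad/s.
Step 2 — Component impedances:
  R: Z = R = 67.2 Ω
  L: Z = jωL = j·1.257e+04·0.00499 = 0 + j62.71 Ω
  C: Z = 1/(jωC) = -j/(ω·C) = 0 - j142.4 Ω
Step 3 — Series combination: Z_total = R + L + C = 67.2 - j79.65 Ω = 104.2∠-49.8° Ω.

Z = 67.2 - j79.65 Ω = 104.2∠-49.8° Ω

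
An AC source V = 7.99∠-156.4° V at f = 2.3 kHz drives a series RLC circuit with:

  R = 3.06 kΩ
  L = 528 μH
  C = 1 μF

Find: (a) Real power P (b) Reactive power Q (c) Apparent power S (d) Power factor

Step 1 — Angular frequency: ω = 2π·f = 2π·2300 = 1.445e+04 rad/s.
Step 2 — Component impedances:
  R: Z = R = 3060 Ω
  L: Z = jωL = j·1.445e+04·0.000528 = 0 + j7.63 Ω
  C: Z = 1/(jωC) = -j/(ω·C) = 0 - j69.2 Ω
Step 3 — Series combination: Z_total = R + L + C = 3060 - j61.57 Ω = 3061∠-1.2° Ω.
Step 4 — Source phasor: V = 7.99∠-156.4° V = -7.322 - j3.199 V.
Step 5 — Current: I = V / Z = -0.002371 - j0.001093 A = 0.002611∠-155.2° A.
Step 6 — Complex power: S = V·I* = 0.02085 - j0.0004196 VA.
Step 7 — Real power: P = Re(S) = 0.02085 W.
Step 8 — Reactive power: Q = Im(S) = -0.0004196 VAR.
Step 9 — Apparent power: |S| = 0.02086 VA.
Step 10 — Power factor: PF = P/|S| = 0.9998 (leading).

(a) P = 0.02085 W  (b) Q = -0.0004196 VAR  (c) S = 0.02086 VA  (d) PF = 0.9998 (leading)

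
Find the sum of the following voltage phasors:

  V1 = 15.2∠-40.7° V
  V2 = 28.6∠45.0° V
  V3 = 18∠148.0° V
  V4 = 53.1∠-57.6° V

Step 1 — Convert each phasor to rectangular form:
  V1 = 15.2·(cos(-40.7°) + j·sin(-40.7°)) = 11.52 - j9.912 V
  V2 = 28.6·(cos(45.0°) + j·sin(45.0°)) = 20.22 + j20.22 V
  V3 = 18·(cos(148.0°) + j·sin(148.0°)) = -15.26 + j9.539 V
  V4 = 53.1·(cos(-57.6°) + j·sin(-57.6°)) = 28.45 - j44.83 V
Step 2 — Sum components: V_total = 44.93 - j24.98 V.
Step 3 — Convert to polar: |V_total| = 51.41 V, ∠V_total = -29.1°.

V_total = 51.41∠-29.1° V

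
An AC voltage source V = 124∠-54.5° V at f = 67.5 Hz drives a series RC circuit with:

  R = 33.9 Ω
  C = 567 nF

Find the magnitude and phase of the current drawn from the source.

Step 1 — Angular frequency: ω = 2π·f = 2π·67.5 = 424.1 rad/s.
Step 2 — Component impedances:
  R: Z = R = 33.9 Ω
  C: Z = 1/(jωC) = -j/(ω·C) = 0 - j4158 Ω
Step 3 — Series combination: Z_total = R + C = 33.9 - j4158 Ω = 4159∠-89.5° Ω.
Step 4 — Source phasor: V = 124∠-54.5° V = 72.01 - j101 V.
Step 5 — Ohm's law: I = V / Z_total = (72.01 - j101) / (33.9 - j4158) = 0.02442 + j0.01712 A.
Step 6 — Convert to polar: |I| = 0.02982 A, ∠I = 35.0°.

I = 0.02982∠35.0° A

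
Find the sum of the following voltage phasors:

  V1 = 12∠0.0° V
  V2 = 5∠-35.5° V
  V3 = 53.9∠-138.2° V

Step 1 — Convert each phasor to rectangular form:
  V1 = 12·(cos(0.0°) + j·sin(0.0°)) = 12 V
  V2 = 5·(cos(-35.5°) + j·sin(-35.5°)) = 4.071 - j2.904 V
  V3 = 53.9·(cos(-138.2°) + j·sin(-138.2°)) = -40.18 - j35.93 V
Step 2 — Sum components: V_total = -24.11 - j38.83 V.
Step 3 — Convert to polar: |V_total| = 45.71 V, ∠V_total = -121.8°.

V_total = 45.71∠-121.8° V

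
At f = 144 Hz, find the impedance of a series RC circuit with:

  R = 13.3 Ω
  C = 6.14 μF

Step 1 — Angular frequency: ω = 2π·f = 2π·144 = 904.8 rad/s.
Step 2 — Component impedances:
  R: Z = R = 13.3 Ω
  C: Z = 1/(jωC) = -j/(ω·C) = 0 - j180 Ω
Step 3 — Series combination: Z_total = R + C = 13.3 - j180 Ω = 180.5∠-85.8° Ω.

Z = 13.3 - j180 Ω = 180.5∠-85.8° Ω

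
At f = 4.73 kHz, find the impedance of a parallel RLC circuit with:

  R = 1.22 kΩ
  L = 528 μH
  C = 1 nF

Step 1 — Angular frequency: ω = 2π·f = 2π·4730 = 2.972e+04 rad/s.
Step 2 — Component impedances:
  R: Z = R = 1220 Ω
  L: Z = jωL = j·2.972e+04·0.000528 = 0 + j15.69 Ω
  C: Z = 1/(jωC) = -j/(ω·C) = 0 - j3.365e+04 Ω
Step 3 — Parallel combination: 1/Z_total = 1/R + 1/L + 1/C; Z_total = 0.202 + j15.7 Ω = 15.7∠89.3° Ω.

Z = 0.202 + j15.7 Ω = 15.7∠89.3° Ω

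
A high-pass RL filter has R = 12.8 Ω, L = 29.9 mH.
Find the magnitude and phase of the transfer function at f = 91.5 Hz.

Step 1 — Angular frequency: ω = 2π·91.5 = 574.9 rad/s.
Step 2 — Transfer function: H(jω) = jωL/(R + jωL).
Step 3 — Numerator jωL = j·17.19; denominator R + jωL = 12.8 + j17.19.
Step 4 — H = 0.6433 + j0.479.
Step 5 — Magnitude: |H| = 0.8021 (-1.9 dB); phase: φ = 36.7°.

|H| = 0.8021 (-1.9 dB), φ = 36.7°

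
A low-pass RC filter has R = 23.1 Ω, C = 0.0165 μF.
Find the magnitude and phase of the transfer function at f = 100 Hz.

Step 1 — Angular frequency: ω = 2π·100 = 628.3 rad/s.
Step 2 — Transfer function: H(jω) = 1/(1 + jωRC).
Step 3 — Denominator: 1 + jωRC = 1 + j·628.3·23.1·1.65e-08 = 1 + j0.0002395.
Step 4 — H = 1 - j0.0002395.
Step 5 — Magnitude: |H| = 1 (-0.0 dB); phase: φ = -0.0°.

|H| = 1 (-0.0 dB), φ = -0.0°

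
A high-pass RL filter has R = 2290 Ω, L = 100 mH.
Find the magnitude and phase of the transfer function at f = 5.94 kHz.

Step 1 — Angular frequency: ω = 2π·5940 = 3.732e+04 rad/s.
Step 2 — Transfer function: H(jω) = jωL/(R + jωL).
Step 3 — Numerator jωL = j·3732; denominator R + jωL = 2290 + j3732.
Step 4 — H = 0.7265 + j0.4458.
Step 5 — Magnitude: |H| = 0.8523 (-1.4 dB); phase: φ = 31.5°.

|H| = 0.8523 (-1.4 dB), φ = 31.5°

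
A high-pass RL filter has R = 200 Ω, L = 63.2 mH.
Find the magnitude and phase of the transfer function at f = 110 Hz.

Step 1 — Angular frequency: ω = 2π·110 = 691.2 rad/s.
Step 2 — Transfer function: H(jω) = jωL/(R + jωL).
Step 3 — Numerator jωL = j·43.68; denominator R + jωL = 200 + j43.68.
Step 4 — H = 0.04553 + j0.2085.
Step 5 — Magnitude: |H| = 0.2134 (-13.4 dB); phase: φ = 77.7°.

|H| = 0.2134 (-13.4 dB), φ = 77.7°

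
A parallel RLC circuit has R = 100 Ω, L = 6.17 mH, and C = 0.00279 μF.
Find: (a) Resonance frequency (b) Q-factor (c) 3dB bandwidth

Step 1 — Resonance: ω₀ = 1/√(LC) = 1/√(0.00617·2.79e-09) = 2.41e+05 rad/s.
Step 2 — f₀ = ω₀/(2π) = 3.836e+04 Hz.
Step 3 — Parallel Q: Q = R/(ω₀L) = 100/(2.41e+05·0.00617) = 0.06724.
Step 4 — Bandwidth: Δω = ω₀/Q = 3.584e+06 rad/s; BW = Δω/(2π) = 5.704e+05 Hz.

(a) f₀ = 3.836e+04 Hz  (b) Q = 0.06724  (c) BW = 5.704e+05 Hz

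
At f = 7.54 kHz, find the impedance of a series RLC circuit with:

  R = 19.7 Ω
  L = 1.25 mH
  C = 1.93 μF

Step 1 — Angular frequency: ω = 2π·f = 2π·7540 = 4.738e+04 rad/s.
Step 2 — Component impedances:
  R: Z = R = 19.7 Ω
  L: Z = jωL = j·4.738e+04·0.00125 = 0 + j59.22 Ω
  C: Z = 1/(jωC) = -j/(ω·C) = 0 - j10.94 Ω
Step 3 — Series combination: Z_total = R + L + C = 19.7 + j48.28 Ω = 52.15∠67.8° Ω.

Z = 19.7 + j48.28 Ω = 52.15∠67.8° Ω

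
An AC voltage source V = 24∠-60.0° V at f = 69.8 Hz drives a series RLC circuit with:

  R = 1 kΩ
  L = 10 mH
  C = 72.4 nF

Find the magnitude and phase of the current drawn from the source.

Step 1 — Angular frequency: ω = 2π·f = 2π·69.8 = 438.6 rad/s.
Step 2 — Component impedances:
  R: Z = R = 1000 Ω
  L: Z = jωL = j·438.6·0.01 = 0 + j4.386 Ω
  C: Z = 1/(jωC) = -j/(ω·C) = 0 - j3.149e+04 Ω
Step 3 — Series combination: Z_total = R + L + C = 1000 - j3.149e+04 Ω = 3.151e+04∠-88.2° Ω.
Step 4 — Source phasor: V = 24∠-60.0° V = 12 - j20.78 V.
Step 5 — Ohm's law: I = V / Z_total = (12 - j20.78) / (1000 - j3.149e+04) = 0.0006715 + j0.0003598 A.
Step 6 — Convert to polar: |I| = 0.0007618 A, ∠I = 28.2°.

I = 0.0007618∠28.2° A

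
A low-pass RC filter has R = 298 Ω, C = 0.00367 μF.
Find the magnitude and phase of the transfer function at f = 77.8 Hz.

Step 1 — Angular frequency: ω = 2π·77.8 = 488.8 rad/s.
Step 2 — Transfer function: H(jω) = 1/(1 + jωRC).
Step 3 — Denominator: 1 + jωRC = 1 + j·488.8·298·3.67e-09 = 1 + j0.0005346.
Step 4 — H = 1 - j0.0005346.
Step 5 — Magnitude: |H| = 1 (-0.0 dB); phase: φ = -0.0°.

|H| = 1 (-0.0 dB), φ = -0.0°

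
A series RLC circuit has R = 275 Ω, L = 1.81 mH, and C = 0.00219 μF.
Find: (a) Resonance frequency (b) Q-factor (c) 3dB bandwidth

Step 1 — Resonance condition Im(Z)=0 gives ω₀ = 1/√(LC).
Step 2 — ω₀ = 1/√(0.00181·2.19e-09) = 5.023e+05 rad/s.
Step 3 — f₀ = ω₀/(2π) = 7.994e+04 Hz.
Step 4 — Series Q: Q = ω₀L/R = 5.023e+05·0.00181/275 = 3.306.
Step 5 — 3dB bandwidth: Δω = ω₀/Q = 1.519e+05 rad/s; BW = Δω/(2π) = 2.418e+04 Hz.

(a) f₀ = 7.994e+04 Hz  (b) Q = 3.306  (c) BW = 2.418e+04 Hz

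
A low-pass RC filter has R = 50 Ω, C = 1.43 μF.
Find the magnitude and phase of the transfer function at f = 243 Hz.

Step 1 — Angular frequency: ω = 2π·243 = 1527 rad/s.
Step 2 — Transfer function: H(jω) = 1/(1 + jωRC).
Step 3 — Denominator: 1 + jωRC = 1 + j·1527·50·1.43e-06 = 1 + j0.1092.
Step 4 — H = 0.9882 - j0.1079.
Step 5 — Magnitude: |H| = 0.9941 (-0.1 dB); phase: φ = -6.2°.

|H| = 0.9941 (-0.1 dB), φ = -6.2°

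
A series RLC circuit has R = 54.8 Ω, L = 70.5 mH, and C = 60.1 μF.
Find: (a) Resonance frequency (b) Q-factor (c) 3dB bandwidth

Step 1 — Resonance condition Im(Z)=0 gives ω₀ = 1/√(LC).
Step 2 — ω₀ = 1/√(0.0705·6.01e-05) = 485.8 rad/s.
Step 3 — f₀ = ω₀/(2π) = 77.32 Hz.
Step 4 — Series Q: Q = ω₀L/R = 485.8·0.0705/54.8 = 0.625.
Step 5 — 3dB bandwidth: Δω = ω₀/Q = 777.3 rad/s; BW = Δω/(2π) = 123.7 Hz.

(a) f₀ = 77.32 Hz  (b) Q = 0.625  (c) BW = 123.7 Hz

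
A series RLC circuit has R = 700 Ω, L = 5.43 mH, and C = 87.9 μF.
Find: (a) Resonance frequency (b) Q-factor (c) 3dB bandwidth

Step 1 — Resonance: ω₀ = 1/√(LC) = 1/√(0.00543·8.79e-05) = 1447 rad/s.
Step 2 — f₀ = ω₀/(2π) = 230.4 Hz.
Step 3 — Series Q: Q = ω₀L/R = 1447·0.00543/700 = 0.01123.
Step 4 — Bandwidth: Δω = ω₀/Q = 1.289e+05 rad/s; BW = Δω/(2π) = 2.052e+04 Hz.

(a) f₀ = 230.4 Hz  (b) Q = 0.01123  (c) BW = 2.052e+04 Hz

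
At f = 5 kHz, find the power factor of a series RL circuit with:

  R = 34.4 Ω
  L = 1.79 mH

Step 1 — Angular frequency: ω = 2π·f = 2π·5000 = 3.142e+04 rad/s.
Step 2 — Component impedances:
  R: Z = R = 34.4 Ω
  L: Z = jωL = j·3.142e+04·0.00179 = 0 + j56.23 Ω
Step 3 — Series combination: Z_total = R + L = 34.4 + j56.23 Ω = 65.92∠58.5° Ω.
Step 4 — Power factor: PF = cos(φ) = Re(Z)/|Z| = 34.4/65.92 = 0.5218.
Step 5 — Type: Im(Z) = 56.23 ⇒ lagging (phase φ = 58.5°).

PF = 0.5218 (lagging, φ = 58.5°)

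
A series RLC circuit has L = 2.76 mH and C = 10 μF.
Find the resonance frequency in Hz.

Step 1 — Resonance condition Im(Z)=0 gives ω₀ = 1/√(LC).
Step 2 — ω₀ = 1/√(0.00276·1e-05) = 6019 rad/s.
Step 3 — f₀ = ω₀/(2π) = 958 Hz.

f₀ = 958 Hz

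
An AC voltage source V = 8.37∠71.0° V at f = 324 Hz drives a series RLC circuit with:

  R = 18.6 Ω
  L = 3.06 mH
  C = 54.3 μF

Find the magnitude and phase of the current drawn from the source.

Step 1 — Angular frequency: ω = 2π·f = 2π·324 = 2036 rad/s.
Step 2 — Component impedances:
  R: Z = R = 18.6 Ω
  L: Z = jωL = j·2036·0.00306 = 0 + j6.229 Ω
  C: Z = 1/(jωC) = -j/(ω·C) = 0 - j9.046 Ω
Step 3 — Series combination: Z_total = R + L + C = 18.6 - j2.817 Ω = 18.81∠-8.6° Ω.
Step 4 — Source phasor: V = 8.37∠71.0° V = 2.725 + j7.914 V.
Step 5 — Ohm's law: I = V / Z_total = (2.725 + j7.914) / (18.6 - j2.817) = 0.08023 + j0.4376 A.
Step 6 — Convert to polar: |I| = 0.4449 A, ∠I = 79.6°.

I = 0.4449∠79.6° A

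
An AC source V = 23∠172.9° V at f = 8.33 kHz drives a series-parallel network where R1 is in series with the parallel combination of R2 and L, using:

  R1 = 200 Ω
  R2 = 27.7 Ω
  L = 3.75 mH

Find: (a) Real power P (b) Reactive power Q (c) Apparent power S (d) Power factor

Step 1 — Angular frequency: ω = 2π·f = 2π·8330 = 5.234e+04 rad/s.
Step 2 — Component impedances:
  R1: Z = R = 200 Ω
  R2: Z = R = 27.7 Ω
  L: Z = jωL = j·5.234e+04·0.00375 = 0 + j196.3 Ω
Step 3 — Parallel branch: R2 || L = 1/(1/R2 + 1/L) = 27.16 + j3.833 Ω.
Step 4 — Series with R1: Z_total = R1 + (R2 || L) = 227.2 + j3.833 Ω = 227.2∠1.0° Ω.
Step 5 — Source phasor: V = 23∠172.9° V = -22.82 + j2.843 V.
Step 6 — Current: I = V / Z = -0.1002 + j0.01421 A = 0.1012∠171.9° A.
Step 7 — Complex power: S = V·I* = 2.328 + j0.03928 VA.
Step 8 — Real power: P = Re(S) = 2.328 W.
Step 9 — Reactive power: Q = Im(S) = 0.03928 VAR.
Step 10 — Apparent power: |S| = 2.328 VA.
Step 11 — Power factor: PF = P/|S| = 0.9999 (lagging).

(a) P = 2.328 W  (b) Q = 0.03928 VAR  (c) S = 2.328 VA  (d) PF = 0.9999 (lagging)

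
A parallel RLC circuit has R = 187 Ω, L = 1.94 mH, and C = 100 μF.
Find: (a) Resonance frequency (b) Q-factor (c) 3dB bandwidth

Step 1 — Resonance: ω₀ = 1/√(LC) = 1/√(0.00194·0.0001) = 2270 rad/s.
Step 2 — f₀ = ω₀/(2π) = 361.3 Hz.
Step 3 — Parallel Q: Q = R/(ω₀L) = 187/(2270·0.00194) = 42.46.
Step 4 — Bandwidth: Δω = ω₀/Q = 53.48 rad/s; BW = Δω/(2π) = 8.511 Hz.

(a) f₀ = 361.3 Hz  (b) Q = 42.46  (c) BW = 8.511 Hz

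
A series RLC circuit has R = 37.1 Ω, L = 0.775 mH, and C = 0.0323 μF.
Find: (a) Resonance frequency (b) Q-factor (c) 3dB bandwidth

Step 1 — Resonance: ω₀ = 1/√(LC) = 1/√(0.000775·3.23e-08) = 1.999e+05 rad/s.
Step 2 — f₀ = ω₀/(2π) = 3.181e+04 Hz.
Step 3 — Series Q: Q = ω₀L/R = 1.999e+05·0.000775/37.1 = 4.175.
Step 4 — Bandwidth: Δω = ω₀/Q = 4.787e+04 rad/s; BW = Δω/(2π) = 7619 Hz.

(a) f₀ = 3.181e+04 Hz  (b) Q = 4.175  (c) BW = 7619 Hz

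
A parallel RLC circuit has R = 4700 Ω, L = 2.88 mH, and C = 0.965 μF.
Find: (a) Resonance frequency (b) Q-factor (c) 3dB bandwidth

Step 1 — Resonance: ω₀ = 1/√(LC) = 1/√(0.00288·9.65e-07) = 1.897e+04 rad/s.
Step 2 — f₀ = ω₀/(2π) = 3019 Hz.
Step 3 — Parallel Q: Q = R/(ω₀L) = 4700/(1.897e+04·0.00288) = 86.03.
Step 4 — Bandwidth: Δω = ω₀/Q = 220.5 rad/s; BW = Δω/(2π) = 35.09 Hz.

(a) f₀ = 3019 Hz  (b) Q = 86.03  (c) BW = 35.09 Hz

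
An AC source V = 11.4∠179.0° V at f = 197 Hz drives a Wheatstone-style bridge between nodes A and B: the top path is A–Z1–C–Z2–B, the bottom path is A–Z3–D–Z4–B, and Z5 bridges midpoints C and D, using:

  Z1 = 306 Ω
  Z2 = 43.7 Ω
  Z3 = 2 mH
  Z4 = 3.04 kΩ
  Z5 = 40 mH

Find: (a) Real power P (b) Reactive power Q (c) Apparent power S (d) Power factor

Step 1 — Angular frequency: ω = 2π·f = 2π·197 = 1238 rad/s.
Step 2 — Component impedances:
  Z1: Z = R = 306 Ω
  Z2: Z = R = 43.7 Ω
  Z3: Z = jωL = j·1238·0.002 = 0 + j2.476 Ω
  Z4: Z = R = 3040 Ω
  Z5: Z = jωL = j·1238·0.04 = 0 + j49.51 Ω
Step 3 — Bridge requires nodal analysis (the Z5 bridge couples midpoints C and D, so the two paths cannot be reduced to a simple series/parallel combination). Setting node B to ground and injecting 1 A at node A, the 3-node admittance system at A, C, D solves to V_A = Z_AB = 52.14 + j48.92 Ω = 71.49∠43.2° Ω.
Step 4 — Source phasor: V = 11.4∠179.0° V = -11.4 + j0.199 V.
Step 5 — Current: I = V / Z = -0.1144 + j0.1111 A = 0.1595∠135.8° A.
Step 6 — Complex power: S = V·I* = 1.326 + j1.244 VA.
Step 7 — Real power: P = Re(S) = 1.326 W.
Step 8 — Reactive power: Q = Im(S) = 1.244 VAR.
Step 9 — Apparent power: |S| = 1.818 VA.
Step 10 — Power factor: PF = P/|S| = 0.7293 (lagging).

(a) P = 1.326 W  (b) Q = 1.244 VAR  (c) S = 1.818 VA  (d) PF = 0.7293 (lagging)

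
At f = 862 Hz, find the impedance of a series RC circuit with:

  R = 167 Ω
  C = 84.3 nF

Step 1 — Angular frequency: ω = 2π·f = 2π·862 = 5416 rad/s.
Step 2 — Component impedances:
  R: Z = R = 167 Ω
  C: Z = 1/(jωC) = -j/(ω·C) = 0 - j2190 Ω
Step 3 — Series combination: Z_total = R + C = 167 - j2190 Ω = 2197∠-85.6° Ω.

Z = 167 - j2190 Ω = 2197∠-85.6° Ω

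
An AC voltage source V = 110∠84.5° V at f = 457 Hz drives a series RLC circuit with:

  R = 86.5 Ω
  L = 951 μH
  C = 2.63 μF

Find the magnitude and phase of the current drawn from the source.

Step 1 — Angular frequency: ω = 2π·f = 2π·457 = 2871 rad/s.
Step 2 — Component impedances:
  R: Z = R = 86.5 Ω
  L: Z = jωL = j·2871·0.000951 = 0 + j2.731 Ω
  C: Z = 1/(jωC) = -j/(ω·C) = 0 - j132.4 Ω
Step 3 — Series combination: Z_total = R + L + C = 86.5 - j129.7 Ω = 155.9∠-56.3° Ω.
Step 4 — Source phasor: V = 110∠84.5° V = 10.54 + j109.5 V.
Step 5 — Ohm's law: I = V / Z_total = (10.54 + j109.5) / (86.5 - j129.7) = -0.5468 + j0.446 A.
Step 6 — Convert to polar: |I| = 0.7056 A, ∠I = 140.8°.

I = 0.7056∠140.8° A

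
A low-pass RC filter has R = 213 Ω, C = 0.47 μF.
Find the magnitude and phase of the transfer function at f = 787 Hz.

Step 1 — Angular frequency: ω = 2π·787 = 4945 rad/s.
Step 2 — Transfer function: H(jω) = 1/(1 + jωRC).
Step 3 — Denominator: 1 + jωRC = 1 + j·4945·213·4.7e-07 = 1 + j0.495.
Step 4 — H = 0.8032 - j0.3976.
Step 5 — Magnitude: |H| = 0.8962 (-1.0 dB); phase: φ = -26.3°.

|H| = 0.8962 (-1.0 dB), φ = -26.3°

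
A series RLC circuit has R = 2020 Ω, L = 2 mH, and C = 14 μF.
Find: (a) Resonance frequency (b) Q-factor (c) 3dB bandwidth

Step 1 — Resonance: ω₀ = 1/√(LC) = 1/√(0.002·1.4e-05) = 5976 rad/s.
Step 2 — f₀ = ω₀/(2π) = 951.1 Hz.
Step 3 — Series Q: Q = ω₀L/R = 5976·0.002/2020 = 0.005917.
Step 4 — Bandwidth: Δω = ω₀/Q = 1.01e+06 rad/s; BW = Δω/(2π) = 1.607e+05 Hz.

(a) f₀ = 951.1 Hz  (b) Q = 0.005917  (c) BW = 1.607e+05 Hz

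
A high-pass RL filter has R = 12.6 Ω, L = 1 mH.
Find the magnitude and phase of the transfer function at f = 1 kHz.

Step 1 — Angular frequency: ω = 2π·1000 = 6283 rad/s.
Step 2 — Transfer function: H(jω) = jωL/(R + jωL).
Step 3 — Numerator jωL = j·6.283; denominator R + jωL = 12.6 + j6.283.
Step 4 — H = 0.1991 + j0.3994.
Step 5 — Magnitude: |H| = 0.4463 (-7.0 dB); phase: φ = 63.5°.

|H| = 0.4463 (-7.0 dB), φ = 63.5°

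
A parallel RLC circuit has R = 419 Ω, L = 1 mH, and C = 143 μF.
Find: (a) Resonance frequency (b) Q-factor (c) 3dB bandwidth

Step 1 — Resonance: ω₀ = 1/√(LC) = 1/√(0.001·0.000143) = 2644 rad/s.
Step 2 — f₀ = ω₀/(2π) = 420.9 Hz.
Step 3 — Parallel Q: Q = R/(ω₀L) = 419/(2644·0.001) = 158.4.
Step 4 — Bandwidth: Δω = ω₀/Q = 16.69 rad/s; BW = Δω/(2π) = 2.656 Hz.

(a) f₀ = 420.9 Hz  (b) Q = 158.4  (c) BW = 2.656 Hz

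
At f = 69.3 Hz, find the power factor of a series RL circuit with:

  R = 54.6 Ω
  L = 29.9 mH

Step 1 — Angular frequency: ω = 2π·f = 2π·69.3 = 435.4 rad/s.
Step 2 — Component impedances:
  R: Z = R = 54.6 Ω
  L: Z = jωL = j·435.4·0.0299 = 0 + j13.02 Ω
Step 3 — Series combination: Z_total = R + L = 54.6 + j13.02 Ω = 56.13∠13.4° Ω.
Step 4 — Power factor: PF = cos(φ) = Re(Z)/|Z| = 54.6/56.13 = 0.9727.
Step 5 — Type: Im(Z) = 13.02 ⇒ lagging (phase φ = 13.4°).

PF = 0.9727 (lagging, φ = 13.4°)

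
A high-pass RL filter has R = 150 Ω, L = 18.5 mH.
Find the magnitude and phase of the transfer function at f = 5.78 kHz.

Step 1 — Angular frequency: ω = 2π·5780 = 3.632e+04 rad/s.
Step 2 — Transfer function: H(jω) = jωL/(R + jωL).
Step 3 — Numerator jωL = j·671.9; denominator R + jωL = 150 + j671.9.
Step 4 — H = 0.9525 + j0.2127.
Step 5 — Magnitude: |H| = 0.976 (-0.2 dB); phase: φ = 12.6°.

|H| = 0.976 (-0.2 dB), φ = 12.6°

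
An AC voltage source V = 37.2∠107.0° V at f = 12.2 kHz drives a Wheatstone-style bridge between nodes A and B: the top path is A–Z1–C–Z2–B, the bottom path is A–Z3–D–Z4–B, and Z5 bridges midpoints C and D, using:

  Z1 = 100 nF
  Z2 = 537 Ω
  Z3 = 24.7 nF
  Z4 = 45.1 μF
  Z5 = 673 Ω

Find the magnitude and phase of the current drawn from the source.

Step 1 — Angular frequency: ω = 2π·f = 2π·1.22e+04 = 7.665e+04 rad/s.
Step 2 — Component impedances:
  Z1: Z = 1/(jωC) = -j/(ω·C) = 0 - j130.5 Ω
  Z2: Z = R = 537 Ω
  Z3: Z = 1/(jωC) = -j/(ω·C) = 0 - j528.2 Ω
  Z4: Z = 1/(jωC) = -j/(ω·C) = 0 - j0.2893 Ω
  Z5: Z = R = 673 Ω
Step 3 — Bridge requires nodal analysis (the Z5 bridge couples midpoints C and D, so the two paths cannot be reduced to a simple series/parallel combination). Setting node B to ground and injecting 1 A at node A, the 3-node admittance system at A, C, D solves to V_A = Z_AB = 159.4 - j177 Ω = 238.2∠-48.0° Ω.
Step 4 — Source phasor: V = 37.2∠107.0° V = -10.88 + j35.57 V.
Step 5 — Ohm's law: I = V / Z_total = (-10.88 + j35.57) / (159.4 - j177) = -0.1416 + j0.06603 A.
Step 6 — Convert to polar: |I| = 0.1562 A, ∠I = 155.0°.

I = 0.1562∠155.0° A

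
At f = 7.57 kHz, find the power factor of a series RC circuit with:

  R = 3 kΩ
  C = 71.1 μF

Step 1 — Angular frequency: ω = 2π·f = 2π·7570 = 4.756e+04 rad/s.
Step 2 — Component impedances:
  R: Z = R = 3000 Ω
  C: Z = 1/(jωC) = -j/(ω·C) = 0 - j0.2957 Ω
Step 3 — Series combination: Z_total = R + C = 3000 - j0.2957 Ω = 3000∠-0.0° Ω.
Step 4 — Power factor: PF = cos(φ) = Re(Z)/|Z| = 3000/3000 = 1.
Step 5 — Type: Im(Z) = -0.2957 ⇒ leading (phase φ = -0.0°).

PF = 1 (leading, φ = -0.0°)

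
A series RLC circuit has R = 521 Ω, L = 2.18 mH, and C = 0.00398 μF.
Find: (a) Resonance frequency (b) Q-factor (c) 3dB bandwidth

Step 1 — Resonance condition Im(Z)=0 gives ω₀ = 1/√(LC).
Step 2 — ω₀ = 1/√(0.00218·3.98e-09) = 3.395e+05 rad/s.
Step 3 — f₀ = ω₀/(2π) = 5.403e+04 Hz.
Step 4 — Series Q: Q = ω₀L/R = 3.395e+05·0.00218/521 = 1.421.
Step 5 — 3dB bandwidth: Δω = ω₀/Q = 2.39e+05 rad/s; BW = Δω/(2π) = 3.804e+04 Hz.

(a) f₀ = 5.403e+04 Hz  (b) Q = 1.421  (c) BW = 3.804e+04 Hz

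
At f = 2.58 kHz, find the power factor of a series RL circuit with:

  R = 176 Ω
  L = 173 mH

Step 1 — Angular frequency: ω = 2π·f = 2π·2580 = 1.621e+04 rad/s.
Step 2 — Component impedances:
  R: Z = R = 176 Ω
  L: Z = jωL = j·1.621e+04·0.173 = 0 + j2804 Ω
Step 3 — Series combination: Z_total = R + L = 176 + j2804 Ω = 2810∠86.4° Ω.
Step 4 — Power factor: PF = cos(φ) = Re(Z)/|Z| = 176/2810 = 0.06263.
Step 5 — Type: Im(Z) = 2804 ⇒ lagging (phase φ = 86.4°).

PF = 0.06263 (lagging, φ = 86.4°)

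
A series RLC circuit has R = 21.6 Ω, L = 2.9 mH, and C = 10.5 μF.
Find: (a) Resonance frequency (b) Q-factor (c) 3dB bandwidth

Step 1 — Resonance: ω₀ = 1/√(LC) = 1/√(0.0029·1.05e-05) = 5731 rad/s.
Step 2 — f₀ = ω₀/(2π) = 912.1 Hz.
Step 3 — Series Q: Q = ω₀L/R = 5731·0.0029/21.6 = 0.7694.
Step 4 — Bandwidth: Δω = ω₀/Q = 7448 rad/s; BW = Δω/(2π) = 1185 Hz.

(a) f₀ = 912.1 Hz  (b) Q = 0.7694  (c) BW = 1185 Hz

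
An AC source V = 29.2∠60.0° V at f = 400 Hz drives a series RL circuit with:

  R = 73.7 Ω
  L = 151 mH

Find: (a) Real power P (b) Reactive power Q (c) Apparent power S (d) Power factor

Step 1 — Angular frequency: ω = 2π·f = 2π·400 = 2513 rad/s.
Step 2 — Component impedances:
  R: Z = R = 73.7 Ω
  L: Z = jωL = j·2513·0.151 = 0 + j379.5 Ω
Step 3 — Series combination: Z_total = R + L = 73.7 + j379.5 Ω = 386.6∠79.0° Ω.
Step 4 — Source phasor: V = 29.2∠60.0° V = 14.6 + j25.29 V.
Step 5 — Current: I = V / Z = 0.07141 - j0.0246 A = 0.07553∠-19.0° A.
Step 6 — Complex power: S = V·I* = 0.4205 + j2.165 VA.
Step 7 — Real power: P = Re(S) = 0.4205 W.
Step 8 — Reactive power: Q = Im(S) = 2.165 VAR.
Step 9 — Apparent power: |S| = 2.206 VA.
Step 10 — Power factor: PF = P/|S| = 0.1906 (lagging).

(a) P = 0.4205 W  (b) Q = 2.165 VAR  (c) S = 2.206 VA  (d) PF = 0.1906 (lagging)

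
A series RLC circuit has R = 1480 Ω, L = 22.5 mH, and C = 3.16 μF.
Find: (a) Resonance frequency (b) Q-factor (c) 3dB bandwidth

Step 1 — Resonance condition Im(Z)=0 gives ω₀ = 1/√(LC).
Step 2 — ω₀ = 1/√(0.0225·3.16e-06) = 3750 rad/s.
Step 3 — f₀ = ω₀/(2π) = 596.9 Hz.
Step 4 — Series Q: Q = ω₀L/R = 3750·0.0225/1480 = 0.05701.
Step 5 — 3dB bandwidth: Δω = ω₀/Q = 6.578e+04 rad/s; BW = Δω/(2π) = 1.047e+04 Hz.

(a) f₀ = 596.9 Hz  (b) Q = 0.05701  (c) BW = 1.047e+04 Hz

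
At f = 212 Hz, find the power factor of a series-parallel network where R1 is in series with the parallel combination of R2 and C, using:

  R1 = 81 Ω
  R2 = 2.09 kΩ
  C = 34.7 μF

Step 1 — Angular frequency: ω = 2π·f = 2π·212 = 1332 rad/s.
Step 2 — Component impedances:
  R1: Z = R = 81 Ω
  R2: Z = R = 2090 Ω
  C: Z = 1/(jωC) = -j/(ω·C) = 0 - j21.63 Ω
Step 3 — Parallel branch: R2 || C = 1/(1/R2 + 1/C) = 0.2239 - j21.63 Ω.
Step 4 — Series with R1: Z_total = R1 + (R2 || C) = 81.22 - j21.63 Ω = 84.06∠-14.9° Ω.
Step 5 — Power factor: PF = cos(φ) = Re(Z)/|Z| = 81.224/84.055 = 0.9663.
Step 6 — Type: Im(Z) = -21.63 ⇒ leading (phase φ = -14.9°).

PF = 0.9663 (leading, φ = -14.9°)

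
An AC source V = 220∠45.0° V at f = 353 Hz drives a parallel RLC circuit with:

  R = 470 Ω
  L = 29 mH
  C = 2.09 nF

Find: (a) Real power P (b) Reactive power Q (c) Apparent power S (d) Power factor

Step 1 — Angular frequency: ω = 2π·f = 2π·353 = 2218 rad/s.
Step 2 — Component impedances:
  R: Z = R = 470 Ω
  L: Z = jωL = j·2218·0.029 = 0 + j64.32 Ω
  C: Z = 1/(jωC) = -j/(ω·C) = 0 - j2.157e+05 Ω
Step 3 — Parallel combination: 1/Z_total = 1/R + 1/L + 1/C; Z_total = 8.646 + j63.16 Ω = 63.75∠82.2° Ω.
Step 4 — Source phasor: V = 220∠45.0° V = 155.6 + j155.6 V.
Step 5 — Current: I = V / Z = 2.749 - j2.087 A = 3.451∠-37.2° A.
Step 6 — Complex power: S = V·I* = 103 + j752.3 VA.
Step 7 — Real power: P = Re(S) = 103 W.
Step 8 — Reactive power: Q = Im(S) = 752.3 VAR.
Step 9 — Apparent power: |S| = 759.3 VA.
Step 10 — Power factor: PF = P/|S| = 0.1356 (lagging).

(a) P = 103 W  (b) Q = 752.3 VAR  (c) S = 759.3 VA  (d) PF = 0.1356 (lagging)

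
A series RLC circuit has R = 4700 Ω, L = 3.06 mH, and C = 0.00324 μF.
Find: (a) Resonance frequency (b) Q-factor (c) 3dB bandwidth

Step 1 — Resonance: ω₀ = 1/√(LC) = 1/√(0.00306·3.24e-09) = 3.176e+05 rad/s.
Step 2 — f₀ = ω₀/(2π) = 5.055e+04 Hz.
Step 3 — Series Q: Q = ω₀L/R = 3.176e+05·0.00306/4700 = 0.2068.
Step 4 — Bandwidth: Δω = ω₀/Q = 1.536e+06 rad/s; BW = Δω/(2π) = 2.445e+05 Hz.

(a) f₀ = 5.055e+04 Hz  (b) Q = 0.2068  (c) BW = 2.445e+05 Hz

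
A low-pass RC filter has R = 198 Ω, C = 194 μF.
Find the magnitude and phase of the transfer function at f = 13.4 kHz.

Step 1 — Angular frequency: ω = 2π·1.34e+04 = 8.419e+04 rad/s.
Step 2 — Transfer function: H(jω) = 1/(1 + jωRC).
Step 3 — Denominator: 1 + jωRC = 1 + j·8.419e+04·198·0.000194 = 1 + j3234.
Step 4 — H = 9.561e-08 - j0.0003092.
Step 5 — Magnitude: |H| = 0.0003092 (-70.2 dB); phase: φ = -90.0°.

|H| = 0.0003092 (-70.2 dB), φ = -90.0°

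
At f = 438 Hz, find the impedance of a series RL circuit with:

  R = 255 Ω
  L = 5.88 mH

Step 1 — Angular frequency: ω = 2π·f = 2π·438 = 2752 rad/s.
Step 2 — Component impedances:
  R: Z = R = 255 Ω
  L: Z = jωL = j·2752·0.00588 = 0 + j16.18 Ω
Step 3 — Series combination: Z_total = R + L = 255 + j16.18 Ω = 255.5∠3.6° Ω.

Z = 255 + j16.18 Ω = 255.5∠3.6° Ω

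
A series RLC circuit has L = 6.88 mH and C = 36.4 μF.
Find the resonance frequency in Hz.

Step 1 — Resonance condition Im(Z)=0 gives ω₀ = 1/√(LC).
Step 2 — ω₀ = 1/√(0.00688·3.64e-05) = 1998 rad/s.
Step 3 — f₀ = ω₀/(2π) = 318 Hz.

f₀ = 318 Hz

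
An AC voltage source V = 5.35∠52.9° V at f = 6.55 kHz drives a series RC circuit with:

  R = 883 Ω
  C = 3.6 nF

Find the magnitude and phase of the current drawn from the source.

Step 1 — Angular frequency: ω = 2π·f = 2π·6550 = 4.115e+04 rad/s.
Step 2 — Component impedances:
  R: Z = R = 883 Ω
  C: Z = 1/(jωC) = -j/(ω·C) = 0 - j6750 Ω
Step 3 — Series combination: Z_total = R + C = 883 - j6750 Ω = 6807∠-82.5° Ω.
Step 4 — Source phasor: V = 5.35∠52.9° V = 3.227 + j4.267 V.
Step 5 — Ohm's law: I = V / Z_total = (3.227 + j4.267) / (883 - j6750) = -0.0005601 + j0.0005514 A.
Step 6 — Convert to polar: |I| = 0.0007859 A, ∠I = 135.4°.

I = 0.0007859∠135.4° A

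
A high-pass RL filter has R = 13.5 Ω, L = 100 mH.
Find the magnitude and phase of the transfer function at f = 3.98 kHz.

Step 1 — Angular frequency: ω = 2π·3980 = 2.501e+04 rad/s.
Step 2 — Transfer function: H(jω) = jωL/(R + jωL).
Step 3 — Numerator jωL = j·2501; denominator R + jωL = 13.5 + j2501.
Step 4 — H = 1 + j0.005398.
Step 5 — Magnitude: |H| = 1 (-0.0 dB); phase: φ = 0.3°.

|H| = 1 (-0.0 dB), φ = 0.3°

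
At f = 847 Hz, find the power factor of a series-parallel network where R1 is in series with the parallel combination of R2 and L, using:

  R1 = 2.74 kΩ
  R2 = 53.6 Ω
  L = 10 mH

Step 1 — Angular frequency: ω = 2π·f = 2π·847 = 5322 rad/s.
Step 2 — Component impedances:
  R1: Z = R = 2740 Ω
  R2: Z = R = 53.6 Ω
  L: Z = jωL = j·5322·0.01 = 0 + j53.22 Ω
Step 3 — Parallel branch: R2 || L = 1/(1/R2 + 1/L) = 26.61 + j26.8 Ω.
Step 4 — Series with R1: Z_total = R1 + (R2 || L) = 2767 + j26.8 Ω = 2767∠0.6° Ω.
Step 5 — Power factor: PF = cos(φ) = Re(Z)/|Z| = 2767/2767 = 1.
Step 6 — Type: Im(Z) = 26.8 ⇒ lagging (phase φ = 0.6°).

PF = 1 (lagging, φ = 0.6°)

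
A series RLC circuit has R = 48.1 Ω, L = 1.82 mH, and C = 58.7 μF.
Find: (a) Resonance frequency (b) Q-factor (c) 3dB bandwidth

Step 1 — Resonance: ω₀ = 1/√(LC) = 1/√(0.00182·5.87e-05) = 3059 rad/s.
Step 2 — f₀ = ω₀/(2π) = 486.9 Hz.
Step 3 — Series Q: Q = ω₀L/R = 3059·0.00182/48.1 = 0.1158.
Step 4 — Bandwidth: Δω = ω₀/Q = 2.643e+04 rad/s; BW = Δω/(2π) = 4206 Hz.

(a) f₀ = 486.9 Hz  (b) Q = 0.1158  (c) BW = 4206 Hz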